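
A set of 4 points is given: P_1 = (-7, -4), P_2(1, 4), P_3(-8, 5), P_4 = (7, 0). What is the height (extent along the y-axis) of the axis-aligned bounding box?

max y = 5, min y = -4, so height = 9.

9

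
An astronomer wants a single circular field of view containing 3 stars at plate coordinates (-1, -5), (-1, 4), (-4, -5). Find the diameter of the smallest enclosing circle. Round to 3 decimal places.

9.487

Call the three points A, B, C in the order given.
Side lengths²: AB² = 81, AC² = 9, BC² = 90.
Since BC² = 90 ≥ 81 + 9 = 90, the angle opposite BC is not acute, so the smallest enclosing circle has BC as diameter.
Centre = midpoint of BC = (-2.5, -0.5), r² = 90/4 = 22.5.
Diameter = 2r = 2√(22.5) ≈ 9.487.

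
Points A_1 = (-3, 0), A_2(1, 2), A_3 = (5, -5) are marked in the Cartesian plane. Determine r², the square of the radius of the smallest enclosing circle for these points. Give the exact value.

22.25

Side lengths²: A_1A_2² = 20, A_1A_3² = 89, A_2A_3² = 65.
Since A_1A_3² = 89 ≥ 65 + 20 = 85, the angle opposite A_1A_3 is not acute, so the smallest enclosing circle has A_1A_3 as diameter.
Centre = midpoint of A_1A_3 = (1, -2.5), r² = 89/4 = 22.25.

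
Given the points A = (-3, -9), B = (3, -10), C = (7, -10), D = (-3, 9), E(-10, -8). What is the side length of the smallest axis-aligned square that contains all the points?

The bounding box has width 17 and height 19.
An axis-aligned square enclosing the set must have side ≥ max(width, height).
So the minimum side is max(17, 19) = 19.

19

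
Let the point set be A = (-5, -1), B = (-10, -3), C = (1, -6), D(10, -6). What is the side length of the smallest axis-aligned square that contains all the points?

20

The bounding box has width 20 and height 5.
An axis-aligned square enclosing the set must have side ≥ max(width, height).
So the minimum side is max(20, 5) = 20.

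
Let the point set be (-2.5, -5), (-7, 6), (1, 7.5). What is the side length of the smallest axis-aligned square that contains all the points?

The bounding box has width 8 and height 12.5.
An axis-aligned square enclosing the set must have side ≥ max(width, height).
So the minimum side is max(8, 12.5) = 12.5.

12.5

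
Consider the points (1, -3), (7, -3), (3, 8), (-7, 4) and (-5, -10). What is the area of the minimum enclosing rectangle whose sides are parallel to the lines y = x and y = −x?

273

In coordinates u = x + y, v = x − y the rectangle is axis-aligned; the map (x,y)→(u,v) scales areas by 2.
u-values: -2, 4, 11, -3, -15; range = 11 − (-15) = 26.
v-values: 4, 10, -5, -11, 5; range = 10 − (-11) = 21.
Area = (26 × 21) / 2 = 273.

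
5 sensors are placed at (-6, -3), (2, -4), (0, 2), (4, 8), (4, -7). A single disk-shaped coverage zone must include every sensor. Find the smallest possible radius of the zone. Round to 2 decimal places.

8.01

By Welzl's lemma the MEC is supported by two points (diametrically opposite) or three points (on a circumcircle).
The minimum enclosing circle is determined by three boundary points: (-6, -3), (4, 8), (4, -7).
Their circumcentre is (1.2, 0.5) with r² = 64.09.
The farthest remaining point (2, -4) is at distance² 20.89 ≤ 64.09.
r = √(64.09) ≈ 8.01.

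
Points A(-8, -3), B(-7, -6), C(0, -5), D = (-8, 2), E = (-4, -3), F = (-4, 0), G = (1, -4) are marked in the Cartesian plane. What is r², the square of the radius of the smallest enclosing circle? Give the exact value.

By Welzl's lemma the MEC is supported by two points (diametrically opposite) or three points (on a circumcircle).
The minimum enclosing circle is determined by three boundary points: B, D, G.
Their circumcentre is (-85/22, -17/11) with r² = 14365/484.
The farthest remaining point C is at distance² 13001/484 ≤ 14365/484.

14365/484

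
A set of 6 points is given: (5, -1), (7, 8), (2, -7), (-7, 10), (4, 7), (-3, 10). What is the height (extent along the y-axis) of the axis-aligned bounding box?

17

max y = 10, min y = -7, so height = 17.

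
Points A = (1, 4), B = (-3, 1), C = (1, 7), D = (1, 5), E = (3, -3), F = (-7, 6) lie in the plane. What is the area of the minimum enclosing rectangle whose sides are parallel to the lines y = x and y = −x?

95

In coordinates u = x + y, v = x − y the rectangle is axis-aligned; the map (x,y)→(u,v) scales areas by 2.
u-values: 5, -2, 8, 6, 0, -1; range = 8 − (-2) = 10.
v-values: -3, -4, -6, -4, 6, -13; range = 6 − (-13) = 19.
Area = (10 × 19) / 2 = 95.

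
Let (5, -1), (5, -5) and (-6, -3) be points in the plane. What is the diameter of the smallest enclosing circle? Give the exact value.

125/11

Call the three points A, B, C in the order given.
Side lengths²: AB² = 16, AC² = 125, BC² = 125.
Since BC² = 125 < 125 + 16 = 141, the triangle is acute, so the smallest enclosing circle is the circumcircle.
Circumcentre = (-7/22, -3), r² = 15625/484.
Diameter = 2r = 2√(15625/484) = 125/11.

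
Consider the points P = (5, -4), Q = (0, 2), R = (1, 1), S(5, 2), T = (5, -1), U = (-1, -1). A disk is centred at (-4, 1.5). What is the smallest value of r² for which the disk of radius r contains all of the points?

The required radius is the distance from (-4, 1.5) to the farthest point.
Squared distances: 111.25, 16.25, 25.25, 81.25, 87.25, 15.25.
Maximum is 111.25, attained at P.

111.25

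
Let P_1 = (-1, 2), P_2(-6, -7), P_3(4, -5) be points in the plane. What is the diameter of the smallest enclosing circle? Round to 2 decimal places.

Side lengths²: P_1P_2² = 106, P_1P_3² = 74, P_2P_3² = 104.
Since P_1P_2² = 106 < 104 + 74 = 178, the triangle is acute, so the smallest enclosing circle is the circumcircle.
Circumcentre = (-1.475, -3.625), r² = 31.86625.
Diameter = 2r = 2√(31.86625) ≈ 11.29.

11.29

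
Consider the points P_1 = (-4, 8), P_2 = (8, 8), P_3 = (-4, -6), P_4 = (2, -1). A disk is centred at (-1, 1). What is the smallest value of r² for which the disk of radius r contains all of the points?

The required radius is the distance from (-1, 1) to the farthest point.
Squared distances: 58, 130, 58, 13.
Maximum is 130, attained at P_2.

130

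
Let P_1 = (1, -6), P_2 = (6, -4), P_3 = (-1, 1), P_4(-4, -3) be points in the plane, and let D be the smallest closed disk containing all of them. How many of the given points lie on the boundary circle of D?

By Welzl's lemma the MEC is supported by two points (diametrically opposite) or three points (on a circumcircle).
The farthest pair is P_2–P_4 with squared distance 101. The circle on this segment as diameter has centre (1, -3.5) and r² = 101/4 = 25.25.
Check P_1: distance² to centre = 6.25 ≤ 25.25, so it lies inside.
All remaining points lie in this disk, and no smaller disk contains both endpoints, so this is the minimum enclosing circle.
The points at distance exactly r from the centre are P_2, P_4 — 2 points.

2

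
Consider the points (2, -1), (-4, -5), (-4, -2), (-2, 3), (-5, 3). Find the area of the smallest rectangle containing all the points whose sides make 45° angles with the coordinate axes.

55

In coordinates u = x + y, v = x − y the rectangle is axis-aligned; the map (x,y)→(u,v) scales areas by 2.
u-values: 1, -9, -6, 1, -2; range = 1 − (-9) = 10.
v-values: 3, 1, -2, -5, -8; range = 3 − (-8) = 11.
Area = (10 × 11) / 2 = 55.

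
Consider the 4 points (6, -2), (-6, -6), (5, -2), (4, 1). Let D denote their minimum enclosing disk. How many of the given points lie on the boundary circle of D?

3

The minimum enclosing circle is determined by three boundary points: (6, -2), (-6, -6), (4, 1).
Their circumcentre is (-1/22, -85/22) with r² = 9685/242.
The farthest remaining point (5, -2) is at distance² 7001/242 ≤ 9685/242.
The points at distance exactly r from the centre are (6, -2), (-6, -6), (4, 1) — 3 points.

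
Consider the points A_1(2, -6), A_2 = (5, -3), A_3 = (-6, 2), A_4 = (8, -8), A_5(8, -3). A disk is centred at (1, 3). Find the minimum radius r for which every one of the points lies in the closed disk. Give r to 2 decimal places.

13.04

The required radius is the distance from (1, 3) to the farthest point.
Squared distances: 82, 52, 50, 170, 85.
Maximum is 170, attained at A_4.
r = √170 ≈ 13.04.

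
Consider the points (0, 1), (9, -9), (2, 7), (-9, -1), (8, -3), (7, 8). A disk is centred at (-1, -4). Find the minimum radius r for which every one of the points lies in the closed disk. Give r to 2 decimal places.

14.42

The required radius is the distance from (-1, -4) to the farthest point.
Squared distances: 26, 125, 130, 73, 82, 208.
Maximum is 208, attained at (7, 8).
r = √208 ≈ 14.42.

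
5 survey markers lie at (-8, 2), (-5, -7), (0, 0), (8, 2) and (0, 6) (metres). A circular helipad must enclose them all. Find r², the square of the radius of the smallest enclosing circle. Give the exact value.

By Welzl's lemma the MEC is supported by two points (diametrically opposite) or three points (on a circumcircle).
The minimum enclosing circle is determined by three boundary points: (-8, 2), (-5, -7), (8, 2).
Their circumcentre is (0, -1/3) with r² = 625/9.
The farthest remaining point (0, 6) is at distance² 361/9 ≤ 625/9.

625/9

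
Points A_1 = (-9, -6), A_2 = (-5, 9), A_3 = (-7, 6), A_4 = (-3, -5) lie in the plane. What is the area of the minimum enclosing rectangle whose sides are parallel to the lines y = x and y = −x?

152

In coordinates u = x + y, v = x − y the rectangle is axis-aligned; the map (x,y)→(u,v) scales areas by 2.
u-values: -15, 4, -1, -8; range = 4 − (-15) = 19.
v-values: -3, -14, -13, 2; range = 2 − (-14) = 16.
Area = (19 × 16) / 2 = 152.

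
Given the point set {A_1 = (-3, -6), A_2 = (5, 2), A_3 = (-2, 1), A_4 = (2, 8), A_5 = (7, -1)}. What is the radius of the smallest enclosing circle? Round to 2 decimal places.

7.44

A smallest enclosing disk is always determined by at most three of the input points on its boundary.
The minimum enclosing circle is determined by three boundary points: A_1, A_4, A_5.
Their circumcentre is (-9/46, 41/46) with r² = 58565/1058.
The farthest remaining point A_2 is at distance² 29861/1058 ≤ 58565/1058.
r = √(58565/1058) ≈ 7.44.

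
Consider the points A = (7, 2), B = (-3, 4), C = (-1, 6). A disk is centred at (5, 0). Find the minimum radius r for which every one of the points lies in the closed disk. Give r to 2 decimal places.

8.94

The required radius is the distance from (5, 0) to the farthest point.
Squared distances: 8, 80, 72.
Maximum is 80, attained at B.
r = √80 ≈ 8.94.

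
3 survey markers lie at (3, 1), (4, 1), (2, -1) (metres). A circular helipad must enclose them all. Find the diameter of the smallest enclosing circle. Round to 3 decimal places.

2.828

Call the three points A, B, C in the order given.
Side lengths²: AB² = 1, AC² = 5, BC² = 8.
Since BC² = 8 ≥ 5 + 1 = 6, the angle opposite BC is not acute, so the smallest enclosing circle has BC as diameter.
Centre = midpoint of BC = (3, 0), r² = 8/4 = 2.
Diameter = 2r = 2√2 ≈ 2.828.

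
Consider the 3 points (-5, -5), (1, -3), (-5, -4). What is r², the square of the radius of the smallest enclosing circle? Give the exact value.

Call the three points A, B, C in the order given.
Side lengths²: AB² = 40, AC² = 1, BC² = 37.
Since AB² = 40 ≥ 37 + 1 = 38, the angle opposite AB is not acute, so the smallest enclosing circle has AB as diameter.
Centre = midpoint of AB = (-2, -4), r² = 40/4 = 10.

10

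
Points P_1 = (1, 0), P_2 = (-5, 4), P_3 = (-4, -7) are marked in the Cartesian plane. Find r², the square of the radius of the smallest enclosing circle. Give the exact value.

Side lengths²: P_1P_2² = 52, P_1P_3² = 74, P_2P_3² = 122.
Since P_2P_3² = 122 < 74 + 52 = 126, the triangle is acute, so the smallest enclosing circle is the circumcircle.
Circumcentre = (-134/31, -46/31), r² = 29341/961.

29341/961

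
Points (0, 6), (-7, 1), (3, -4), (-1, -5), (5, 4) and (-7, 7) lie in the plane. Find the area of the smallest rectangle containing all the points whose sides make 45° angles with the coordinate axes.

157.5

In coordinates u = x + y, v = x − y the rectangle is axis-aligned; the map (x,y)→(u,v) scales areas by 2.
u-values: 6, -6, -1, -6, 9, 0; range = 9 − (-6) = 15.
v-values: -6, -8, 7, 4, 1, -14; range = 7 − (-14) = 21.
Area = (15 × 21) / 2 = 157.5.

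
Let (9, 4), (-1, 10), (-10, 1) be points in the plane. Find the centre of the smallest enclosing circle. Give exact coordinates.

Call the three points A, B, C in the order given.
Side lengths²: AB² = 136, AC² = 370, BC² = 162.
Since AC² = 370 ≥ 162 + 136 = 298, the angle opposite AC is not acute, so the smallest enclosing circle has AC as diameter.
Centre = midpoint of AC = (-0.5, 2.5), r² = 370/4 = 92.5.
Centre = (-0.5, 2.5).

(-0.5, 2.5)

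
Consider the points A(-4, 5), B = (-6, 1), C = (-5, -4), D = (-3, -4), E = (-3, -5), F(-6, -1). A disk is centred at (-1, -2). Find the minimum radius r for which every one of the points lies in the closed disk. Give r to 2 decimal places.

The required radius is the distance from (-1, -2) to the farthest point.
Squared distances: 58, 34, 20, 8, 13, 26.
Maximum is 58, attained at A.
r = √58 ≈ 7.62.

7.62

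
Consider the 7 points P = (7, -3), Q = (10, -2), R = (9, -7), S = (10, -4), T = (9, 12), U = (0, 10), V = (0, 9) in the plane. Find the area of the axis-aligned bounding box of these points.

x ranges over [0, 10], width 10.
y ranges over [-7, 12], height 19.
Area = 10 × 19 = 190.

190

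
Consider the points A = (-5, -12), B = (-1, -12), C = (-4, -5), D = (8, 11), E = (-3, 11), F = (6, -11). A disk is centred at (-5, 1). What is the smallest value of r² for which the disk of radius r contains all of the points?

The required radius is the distance from (-5, 1) to the farthest point.
Squared distances: 169, 185, 37, 269, 104, 265.
Maximum is 269, attained at D.

269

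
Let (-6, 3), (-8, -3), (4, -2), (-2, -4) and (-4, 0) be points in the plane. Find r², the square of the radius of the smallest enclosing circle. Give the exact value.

A smallest enclosing disk is always determined by at most three of the input points on its boundary.
The minimum enclosing circle is determined by three boundary points: (-6, 3), (-8, -3), (4, -2).
Their circumcentre is (-29/14, -23/14) with r² = 3625/98.
The farthest remaining point (-4, 0) is at distance² 629/98 ≤ 3625/98.

3625/98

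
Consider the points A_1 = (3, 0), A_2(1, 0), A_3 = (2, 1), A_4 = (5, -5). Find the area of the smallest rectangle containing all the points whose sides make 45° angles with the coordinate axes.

13.5

In coordinates u = x + y, v = x − y the rectangle is axis-aligned; the map (x,y)→(u,v) scales areas by 2.
u-values: 3, 1, 3, 0; range = 3 − 0 = 3.
v-values: 3, 1, 1, 10; range = 10 − 1 = 9.
Area = (3 × 9) / 2 = 13.5.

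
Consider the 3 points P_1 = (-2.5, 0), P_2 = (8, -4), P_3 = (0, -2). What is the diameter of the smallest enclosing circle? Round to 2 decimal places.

Side lengths²: P_1P_2² = 126.25, P_1P_3² = 10.25, P_2P_3² = 68.
Since P_1P_2² = 126.25 ≥ 68 + 10.25 = 78.25, the angle opposite P_1P_2 is not acute, so the smallest enclosing circle has P_1P_2 as diameter.
Centre = midpoint of P_1P_2 = (2.75, -2), r² = 126.25/4 = 31.5625.
Diameter = 2r = 2√(31.5625) ≈ 11.24.

11.24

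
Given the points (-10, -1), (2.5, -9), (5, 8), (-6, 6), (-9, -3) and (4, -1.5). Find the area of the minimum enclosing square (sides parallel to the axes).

289

The bounding box has width 15 and height 17.
An axis-aligned square enclosing the set must have side ≥ max(width, height).
So the minimum side is max(15, 17) = 17.
Area = 17² = 289.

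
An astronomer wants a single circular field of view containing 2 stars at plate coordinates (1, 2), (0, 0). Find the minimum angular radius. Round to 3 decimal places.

1.118

The smallest circle enclosing two points has them as diameter endpoints.
Centre = midpoint = (0.5, 1); r² = |(1, 2)−(0, 0)|²/4 = 5/4 = 1.25.
r = √(1.25) ≈ 1.118.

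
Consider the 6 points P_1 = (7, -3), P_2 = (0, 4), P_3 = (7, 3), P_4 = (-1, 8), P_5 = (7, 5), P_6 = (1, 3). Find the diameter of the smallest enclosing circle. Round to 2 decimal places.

By Welzl's lemma the MEC is supported by two points (diametrically opposite) or three points (on a circumcircle).
The farthest pair is P_1–P_4 with squared distance 185. The circle on this segment as diameter has centre (3, 2.5) and r² = 185/4 = 46.25.
Check P_2: distance² to centre = 11.25 ≤ 46.25, so it lies inside.
All remaining points lie in this disk, and no smaller disk contains both endpoints, so this is the minimum enclosing circle.
Diameter = 2r = 2√(46.25) ≈ 13.60.

13.60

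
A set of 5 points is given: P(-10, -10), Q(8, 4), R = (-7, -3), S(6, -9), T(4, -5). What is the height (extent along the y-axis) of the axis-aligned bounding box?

max y = 4, min y = -10, so height = 14.

14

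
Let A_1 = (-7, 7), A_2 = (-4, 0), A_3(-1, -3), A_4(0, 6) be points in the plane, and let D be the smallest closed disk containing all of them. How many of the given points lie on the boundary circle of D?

The farthest pair is A_1–A_3 with squared distance 136. The circle on this segment as diameter has centre (-4, 2) and r² = 136/4 = 34.
Check A_2: distance² to centre = 4 ≤ 34, so it lies inside.
All remaining points lie in this disk, and no smaller disk contains both endpoints, so this is the minimum enclosing circle.
The points at distance exactly r from the centre are A_1, A_3 — 2 points.

2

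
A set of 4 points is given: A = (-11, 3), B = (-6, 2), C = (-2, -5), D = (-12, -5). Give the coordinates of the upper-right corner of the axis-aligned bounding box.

x-range [-12, -2], y-range [-5, 3].
The upper-right corner is (-2, 3).

(-2, 3)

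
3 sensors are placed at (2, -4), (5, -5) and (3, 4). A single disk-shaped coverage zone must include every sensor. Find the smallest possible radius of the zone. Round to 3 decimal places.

4.610

Call the three points A, B, C in the order given.
Side lengths²: AB² = 10, AC² = 65, BC² = 85.
Since BC² = 85 ≥ 65 + 10 = 75, the angle opposite BC is not acute, so the smallest enclosing circle has BC as diameter.
Centre = midpoint of BC = (4, -0.5), r² = 85/4 = 21.25.
r = √(21.25) ≈ 4.610.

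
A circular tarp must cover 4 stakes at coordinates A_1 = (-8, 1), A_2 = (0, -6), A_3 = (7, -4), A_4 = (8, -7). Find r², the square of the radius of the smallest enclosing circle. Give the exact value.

80

The minimum enclosing circle of a finite set is fixed by two of the points (as a diameter) or three (as a circumcircle).
The farthest pair is A_1–A_4 with squared distance 320. The circle on this segment as diameter has centre (0, -3) and r² = 320/4 = 80.
Check A_2: distance² to centre = 9 ≤ 80, so it lies inside.
All remaining points lie in this disk, and no smaller disk contains both endpoints, so this is the minimum enclosing circle.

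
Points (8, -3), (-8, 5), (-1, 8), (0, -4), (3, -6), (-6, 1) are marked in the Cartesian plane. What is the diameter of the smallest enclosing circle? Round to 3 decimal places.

The minimum enclosing circle of a finite set is fixed by two of the points (as a diameter) or three (as a circumcircle).
The farthest pair is (8, -3)–(-8, 5) with squared distance 320. The circle on this segment as diameter has centre (0, 1) and r² = 320/4 = 80.
Check (-1, 8): distance² to centre = 50 ≤ 80, so it lies inside.
All remaining points lie in this disk, and no smaller disk contains both endpoints, so this is the minimum enclosing circle.
Diameter = 2r = 2√80 ≈ 17.889.

17.889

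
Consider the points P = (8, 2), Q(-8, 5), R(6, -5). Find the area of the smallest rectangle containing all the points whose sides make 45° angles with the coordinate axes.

In coordinates u = x + y, v = x − y the rectangle is axis-aligned; the map (x,y)→(u,v) scales areas by 2.
u-values: 10, -3, 1; range = 10 − (-3) = 13.
v-values: 6, -13, 11; range = 11 − (-13) = 24.
Area = (13 × 24) / 2 = 156.

156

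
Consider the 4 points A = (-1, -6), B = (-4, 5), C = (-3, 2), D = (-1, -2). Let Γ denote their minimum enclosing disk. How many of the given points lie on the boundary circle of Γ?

2

The farthest pair is A–B with squared distance 130. The circle on this segment as diameter has centre (-2.5, -0.5) and r² = 130/4 = 32.5.
Check C: distance² to centre = 6.5 ≤ 32.5, so it lies inside.
All remaining points lie in this disk, and no smaller disk contains both endpoints, so this is the minimum enclosing circle.
The points at distance exactly r from the centre are A, B — 2 points.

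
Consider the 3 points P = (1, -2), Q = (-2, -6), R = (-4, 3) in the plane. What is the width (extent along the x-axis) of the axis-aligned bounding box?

5

max x = 1, min x = -4, so width = 5.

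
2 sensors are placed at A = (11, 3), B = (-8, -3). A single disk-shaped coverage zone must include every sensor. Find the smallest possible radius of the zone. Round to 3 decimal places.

9.962

The smallest circle enclosing two points has them as diameter endpoints.
Centre = midpoint = (1.5, 0); r² = |AB|²/4 = 397/4 = 99.25.
r = √(99.25) ≈ 9.962.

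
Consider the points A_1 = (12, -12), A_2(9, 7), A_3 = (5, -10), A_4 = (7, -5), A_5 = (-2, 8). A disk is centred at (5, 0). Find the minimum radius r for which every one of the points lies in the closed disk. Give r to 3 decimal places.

13.892

The required radius is the distance from (5, 0) to the farthest point.
Squared distances: 193, 65, 100, 29, 113.
Maximum is 193, attained at A_1.
r = √193 ≈ 13.892.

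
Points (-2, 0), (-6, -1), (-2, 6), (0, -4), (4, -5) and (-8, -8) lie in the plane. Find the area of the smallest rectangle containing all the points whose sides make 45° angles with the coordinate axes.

In coordinates u = x + y, v = x − y the rectangle is axis-aligned; the map (x,y)→(u,v) scales areas by 2.
u-values: -2, -7, 4, -4, -1, -16; range = 4 − (-16) = 20.
v-values: -2, -5, -8, 4, 9, 0; range = 9 − (-8) = 17.
Area = (20 × 17) / 2 = 170.

170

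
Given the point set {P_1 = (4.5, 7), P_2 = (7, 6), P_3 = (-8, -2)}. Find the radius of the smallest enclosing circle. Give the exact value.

8.5

Side lengths²: P_1P_2² = 7.25, P_1P_3² = 237.25, P_2P_3² = 289.
Since P_2P_3² = 289 ≥ 237.25 + 7.25 = 244.5, the angle opposite P_2P_3 is not acute, so the smallest enclosing circle has P_2P_3 as diameter.
Centre = midpoint of P_2P_3 = (-0.5, 2), r² = 289/4 = 72.25.
r = √(72.25) = 8.5.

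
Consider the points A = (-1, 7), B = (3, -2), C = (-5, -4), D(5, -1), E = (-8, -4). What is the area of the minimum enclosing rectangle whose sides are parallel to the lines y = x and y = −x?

In coordinates u = x + y, v = x − y the rectangle is axis-aligned; the map (x,y)→(u,v) scales areas by 2.
u-values: 6, 1, -9, 4, -12; range = 6 − (-12) = 18.
v-values: -8, 5, -1, 6, -4; range = 6 − (-8) = 14.
Area = (18 × 14) / 2 = 126.

126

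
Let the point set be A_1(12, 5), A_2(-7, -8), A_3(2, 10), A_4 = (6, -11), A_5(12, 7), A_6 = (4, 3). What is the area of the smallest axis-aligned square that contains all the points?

441

The bounding box has width 19 and height 21.
An axis-aligned square enclosing the set must have side ≥ max(width, height).
So the minimum side is max(19, 21) = 21.
Area = 21² = 441.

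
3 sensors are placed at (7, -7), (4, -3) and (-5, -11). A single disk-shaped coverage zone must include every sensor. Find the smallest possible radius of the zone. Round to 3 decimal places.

Call the three points A, B, C in the order given.
Side lengths²: AB² = 25, AC² = 160, BC² = 145.
Since AC² = 160 < 145 + 25 = 170, the triangle is acute, so the smallest enclosing circle is the circumcircle.
Circumcentre = (5/6, -8.5), r² = 725/18.
r = √(725/18) ≈ 6.346.

6.346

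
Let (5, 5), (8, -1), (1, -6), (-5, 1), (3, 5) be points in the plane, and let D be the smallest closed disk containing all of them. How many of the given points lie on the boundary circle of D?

2

The farthest pair is (8, -1)–(-5, 1) with squared distance 173. The circle on this segment as diameter has centre (1.5, 0) and r² = 173/4 = 43.25.
Check (5, 5): distance² to centre = 37.25 ≤ 43.25, so it lies inside.
All remaining points lie in this disk, and no smaller disk contains both endpoints, so this is the minimum enclosing circle.
The points at distance exactly r from the centre are (8, -1), (-5, 1) — 2 points.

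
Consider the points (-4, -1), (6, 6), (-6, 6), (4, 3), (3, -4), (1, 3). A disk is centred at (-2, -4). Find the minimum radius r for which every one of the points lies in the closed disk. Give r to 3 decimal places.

12.806

The required radius is the distance from (-2, -4) to the farthest point.
Squared distances: 13, 164, 116, 85, 25, 58.
Maximum is 164, attained at (6, 6).
r = √164 ≈ 12.806.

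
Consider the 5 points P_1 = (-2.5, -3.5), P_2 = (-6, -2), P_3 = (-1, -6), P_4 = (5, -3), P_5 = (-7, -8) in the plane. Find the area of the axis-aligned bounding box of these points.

x ranges over [-7, 5], width 12.
y ranges over [-8, -2], height 6.
Area = 12 × 6 = 72.

72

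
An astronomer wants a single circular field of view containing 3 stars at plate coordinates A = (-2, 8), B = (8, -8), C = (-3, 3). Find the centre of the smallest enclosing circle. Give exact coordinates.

(3, 0)

Side lengths²: AB² = 356, AC² = 26, BC² = 242.
Since AB² = 356 ≥ 242 + 26 = 268, the angle opposite AB is not acute, so the smallest enclosing circle has AB as diameter.
Centre = midpoint of AB = (3, 0), r² = 356/4 = 89.
Centre = (3, 0).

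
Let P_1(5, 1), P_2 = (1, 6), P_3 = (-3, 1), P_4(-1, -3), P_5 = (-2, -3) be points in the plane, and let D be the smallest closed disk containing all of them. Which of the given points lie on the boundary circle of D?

P_1, P_2, P_5

A smallest enclosing disk is always determined by at most three of the input points on its boundary.
The minimum enclosing circle is determined by three boundary points: P_1, P_2, P_5.
Their circumcentre is (7/34, 43/34) with r² = 13325/578.
The farthest remaining point P_4 is at distance² 11353/578 ≤ 13325/578.
The points at distance exactly r from the centre are P_1, P_2, P_5 — 3 points.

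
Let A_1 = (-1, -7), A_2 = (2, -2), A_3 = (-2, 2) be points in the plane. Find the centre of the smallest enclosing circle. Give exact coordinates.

(-1.5, -2.5)

Side lengths²: A_1A_2² = 34, A_1A_3² = 82, A_2A_3² = 32.
Since A_1A_3² = 82 ≥ 34 + 32 = 66, the angle opposite A_1A_3 is not acute, so the smallest enclosing circle has A_1A_3 as diameter.
Centre = midpoint of A_1A_3 = (-1.5, -2.5), r² = 82/4 = 20.5.
Centre = (-1.5, -2.5).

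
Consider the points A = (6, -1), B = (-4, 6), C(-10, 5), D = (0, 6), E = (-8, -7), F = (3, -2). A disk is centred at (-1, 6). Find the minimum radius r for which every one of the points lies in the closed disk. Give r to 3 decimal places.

The required radius is the distance from (-1, 6) to the farthest point.
Squared distances: 98, 9, 82, 1, 218, 80.
Maximum is 218, attained at E.
r = √218 ≈ 14.765.

14.765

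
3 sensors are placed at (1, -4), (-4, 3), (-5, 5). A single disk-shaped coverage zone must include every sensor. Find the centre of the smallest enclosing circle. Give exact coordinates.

(-2, 0.5)

Call the three points A, B, C in the order given.
Side lengths²: AB² = 74, AC² = 117, BC² = 5.
Since AC² = 117 ≥ 74 + 5 = 79, the angle opposite AC is not acute, so the smallest enclosing circle has AC as diameter.
Centre = midpoint of AC = (-2, 0.5), r² = 117/4 = 29.25.
Centre = (-2, 0.5).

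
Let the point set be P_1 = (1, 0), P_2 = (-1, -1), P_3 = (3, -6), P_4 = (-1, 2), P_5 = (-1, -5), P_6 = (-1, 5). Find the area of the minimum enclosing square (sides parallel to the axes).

121

The bounding box has width 4 and height 11.
An axis-aligned square enclosing the set must have side ≥ max(width, height).
So the minimum side is max(4, 11) = 11.
Area = 11² = 121.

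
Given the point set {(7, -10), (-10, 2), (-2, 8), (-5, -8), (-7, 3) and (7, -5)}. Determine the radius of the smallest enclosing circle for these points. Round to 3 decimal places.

By Welzl's lemma the MEC is supported by two points (diametrically opposite) or three points (on a circumcircle).
The minimum enclosing circle is determined by three boundary points: (7, -10), (-10, 2), (-2, 8).
Their circumcentre is (-9/22, -27/11) with r² = 54125/484.
The farthest remaining point (-7, 3) is at distance² 35425/484 ≤ 54125/484.
r = √(54125/484) ≈ 10.575.

10.575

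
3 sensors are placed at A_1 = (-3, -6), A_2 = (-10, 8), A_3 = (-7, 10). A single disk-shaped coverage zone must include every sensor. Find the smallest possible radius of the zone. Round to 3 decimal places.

8.246

Side lengths²: A_1A_2² = 245, A_1A_3² = 272, A_2A_3² = 13.
Since A_1A_3² = 272 ≥ 245 + 13 = 258, the angle opposite A_1A_3 is not acute, so the smallest enclosing circle has A_1A_3 as diameter.
Centre = midpoint of A_1A_3 = (-5, 2), r² = 272/4 = 68.
r = √68 ≈ 8.246.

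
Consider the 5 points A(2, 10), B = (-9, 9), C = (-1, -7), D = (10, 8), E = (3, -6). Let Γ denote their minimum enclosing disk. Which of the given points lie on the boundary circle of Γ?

B, C, D

The minimum enclosing circle of a finite set is fixed by two of the points (as a diameter) or three (as a circumcircle).
The minimum enclosing circle is determined by three boundary points: B, C, D.
Their circumcentre is (9/37, 134/37) with r² = 156565/1369.
The farthest remaining point E is at distance² 137140/1369 ≤ 156565/1369.
The points at distance exactly r from the centre are B, C, D — 3 points.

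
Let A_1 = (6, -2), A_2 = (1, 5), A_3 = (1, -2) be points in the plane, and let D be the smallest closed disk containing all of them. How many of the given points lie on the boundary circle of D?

Side lengths²: A_1A_2² = 74, A_1A_3² = 25, A_2A_3² = 49.
Since A_1A_2² = 74 ≥ 49 + 25 = 74, the angle opposite A_1A_2 is not acute, so the smallest enclosing circle has A_1A_2 as diameter.
Centre = midpoint of A_1A_2 = (3.5, 1.5), r² = 74/4 = 18.5.
The points at distance exactly r from the centre are A_1, A_2, A_3 — 3 points.

3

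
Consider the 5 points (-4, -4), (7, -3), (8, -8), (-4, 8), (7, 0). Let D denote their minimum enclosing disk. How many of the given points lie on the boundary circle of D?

By Welzl's lemma the MEC is supported by two points (diametrically opposite) or three points (on a circumcircle).
The farthest pair is (8, -8)–(-4, 8) with squared distance 400. The circle on this segment as diameter has centre (2, 0) and r² = 400/4 = 100.
Check (-4, -4): distance² to centre = 52 ≤ 100, so it lies inside.
All remaining points lie in this disk, and no smaller disk contains both endpoints, so this is the minimum enclosing circle.
The points at distance exactly r from the centre are (8, -8), (-4, 8) — 2 points.

2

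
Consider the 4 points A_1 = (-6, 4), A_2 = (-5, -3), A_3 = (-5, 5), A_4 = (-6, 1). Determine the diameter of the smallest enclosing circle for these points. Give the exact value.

By Welzl's lemma the MEC is supported by two points (diametrically opposite) or three points (on a circumcircle).
The farthest pair is A_2–A_3 with squared distance 64. The circle on this segment as diameter has centre (-5, 1) and r² = 64/4 = 16.
Check A_1: distance² to centre = 10 ≤ 16, so it lies inside.
All remaining points lie in this disk, and no smaller disk contains both endpoints, so this is the minimum enclosing circle.
Diameter = 2r = 2√16 = 8.

8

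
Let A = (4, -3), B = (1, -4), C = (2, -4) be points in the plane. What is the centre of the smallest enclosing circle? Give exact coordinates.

(2.5, -3.5)

Side lengths²: AB² = 10, AC² = 5, BC² = 1.
Since AB² = 10 ≥ 5 + 1 = 6, the angle opposite AB is not acute, so the smallest enclosing circle has AB as diameter.
Centre = midpoint of AB = (2.5, -3.5), r² = 10/4 = 2.5.
Centre = (2.5, -3.5).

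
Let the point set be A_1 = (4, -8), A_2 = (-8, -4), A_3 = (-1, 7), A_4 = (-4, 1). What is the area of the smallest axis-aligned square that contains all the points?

225

The bounding box has width 12 and height 15.
An axis-aligned square enclosing the set must have side ≥ max(width, height).
So the minimum side is max(12, 15) = 15.
Area = 15² = 225.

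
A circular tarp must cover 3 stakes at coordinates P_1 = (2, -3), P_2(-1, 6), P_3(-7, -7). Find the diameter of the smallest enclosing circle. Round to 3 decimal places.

Side lengths²: P_1P_2² = 90, P_1P_3² = 97, P_2P_3² = 205.
Since P_2P_3² = 205 ≥ 97 + 90 = 187, the angle opposite P_2P_3 is not acute, so the smallest enclosing circle has P_2P_3 as diameter.
Centre = midpoint of P_2P_3 = (-4, -0.5), r² = 205/4 = 51.25.
Diameter = 2r = 2√(51.25) ≈ 14.318.

14.318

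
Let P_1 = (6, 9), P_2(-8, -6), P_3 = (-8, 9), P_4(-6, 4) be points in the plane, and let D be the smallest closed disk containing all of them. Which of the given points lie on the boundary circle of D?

A smallest enclosing disk is always determined by at most three of the input points on its boundary.
The farthest pair is P_1–P_2 with squared distance 421. The circle on this segment as diameter has centre (-1, 1.5) and r² = 421/4 = 105.25.
Check P_3: distance² to centre = 105.25 ≤ 105.25, so it lies inside.
All remaining points lie in this disk, and no smaller disk contains both endpoints, so this is the minimum enclosing circle.
The points at distance exactly r from the centre are P_1, P_2, P_3 — 3 points.

P_1, P_2, P_3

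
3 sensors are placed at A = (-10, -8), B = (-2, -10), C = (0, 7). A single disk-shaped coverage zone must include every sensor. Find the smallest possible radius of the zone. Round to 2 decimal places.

Side lengths²: AB² = 68, AC² = 325, BC² = 293.
Since AC² = 325 < 293 + 68 = 361, the triangle is acute, so the smallest enclosing circle is the circumcircle.
Circumcentre = (-113/28, -8/7), r² = 64753/784.
r = √(64753/784) ≈ 9.09.

9.09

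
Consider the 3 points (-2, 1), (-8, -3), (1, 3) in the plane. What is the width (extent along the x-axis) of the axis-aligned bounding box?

9

max x = 1, min x = -8, so width = 9.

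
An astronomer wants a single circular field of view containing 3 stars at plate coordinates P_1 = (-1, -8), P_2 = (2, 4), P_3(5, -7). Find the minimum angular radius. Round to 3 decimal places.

Side lengths²: P_1P_2² = 153, P_1P_3² = 37, P_2P_3² = 130.
Since P_1P_2² = 153 < 130 + 37 = 167, the triangle is acute, so the smallest enclosing circle is the circumcircle.
Circumcentre = (51/46, -99/46), r² = 40885/1058.
r = √(40885/1058) ≈ 6.216.

6.216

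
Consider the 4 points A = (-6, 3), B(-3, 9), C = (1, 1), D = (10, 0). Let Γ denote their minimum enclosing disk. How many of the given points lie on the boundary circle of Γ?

3

The minimum enclosing circle of a finite set is fixed by two of the points (as a diameter) or three (as a circumcircle).
The minimum enclosing circle is determined by three boundary points: A, B, D.
Their circumcentre is (31/14, 37/14) with r² = 6625/98.
The farthest remaining point C is at distance² 409/98 ≤ 6625/98.
The points at distance exactly r from the centre are A, B, D — 3 points.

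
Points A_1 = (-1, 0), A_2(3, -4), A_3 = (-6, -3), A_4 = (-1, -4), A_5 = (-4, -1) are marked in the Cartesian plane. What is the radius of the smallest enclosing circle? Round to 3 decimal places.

4.528

By Welzl's lemma the MEC is supported by two points (diametrically opposite) or three points (on a circumcircle).
The farthest pair is A_2–A_3 with squared distance 82. The circle on this segment as diameter has centre (-1.5, -3.5) and r² = 82/4 = 20.5.
Check A_1: distance² to centre = 12.5 ≤ 20.5, so it lies inside.
All remaining points lie in this disk, and no smaller disk contains both endpoints, so this is the minimum enclosing circle.
r = √(20.5) ≈ 4.528.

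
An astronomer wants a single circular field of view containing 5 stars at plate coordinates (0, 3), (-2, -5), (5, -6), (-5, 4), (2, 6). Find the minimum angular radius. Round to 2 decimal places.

7.07

A smallest enclosing disk is always determined by at most three of the input points on its boundary.
The minimum enclosing circle is determined by three boundary points: (5, -6), (-5, 4), (2, 6).
Their circumcentre is (1/6, -5/6) with r² = 901/18.
The farthest remaining point (-2, -5) is at distance² 397/18 ≤ 901/18.
r = √(901/18) ≈ 7.07.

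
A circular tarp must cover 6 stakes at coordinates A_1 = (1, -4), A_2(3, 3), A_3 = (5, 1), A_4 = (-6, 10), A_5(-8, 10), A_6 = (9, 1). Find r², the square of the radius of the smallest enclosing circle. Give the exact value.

92.5

The farthest pair is A_5–A_6 with squared distance 370. The circle on this segment as diameter has centre (0.5, 5.5) and r² = 370/4 = 92.5.
Check A_1: distance² to centre = 90.5 ≤ 92.5, so it lies inside.
All remaining points lie in this disk, and no smaller disk contains both endpoints, so this is the minimum enclosing circle.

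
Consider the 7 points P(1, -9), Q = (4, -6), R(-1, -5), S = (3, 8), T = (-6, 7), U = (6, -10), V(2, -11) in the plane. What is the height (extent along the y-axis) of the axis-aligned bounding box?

max y = 8, min y = -11, so height = 19.

19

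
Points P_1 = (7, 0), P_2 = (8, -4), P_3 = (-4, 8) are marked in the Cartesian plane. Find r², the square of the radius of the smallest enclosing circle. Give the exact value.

Side lengths²: P_1P_2² = 17, P_1P_3² = 185, P_2P_3² = 288.
Since P_2P_3² = 288 ≥ 185 + 17 = 202, the angle opposite P_2P_3 is not acute, so the smallest enclosing circle has P_2P_3 as diameter.
Centre = midpoint of P_2P_3 = (2, 2), r² = 288/4 = 72.

72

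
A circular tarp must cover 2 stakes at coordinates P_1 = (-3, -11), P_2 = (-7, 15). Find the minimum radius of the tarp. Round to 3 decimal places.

The smallest circle enclosing two points has them as diameter endpoints.
Centre = midpoint = (-5, 2); r² = |P_1P_2|²/4 = 692/4 = 173.
r = √173 ≈ 13.153.

13.153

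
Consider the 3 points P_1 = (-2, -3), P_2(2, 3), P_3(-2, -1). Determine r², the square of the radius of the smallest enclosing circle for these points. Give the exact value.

Side lengths²: P_1P_2² = 52, P_1P_3² = 4, P_2P_3² = 32.
Since P_1P_2² = 52 ≥ 32 + 4 = 36, the angle opposite P_1P_2 is not acute, so the smallest enclosing circle has P_1P_2 as diameter.
Centre = midpoint of P_1P_2 = (0, 0), r² = 52/4 = 13.

13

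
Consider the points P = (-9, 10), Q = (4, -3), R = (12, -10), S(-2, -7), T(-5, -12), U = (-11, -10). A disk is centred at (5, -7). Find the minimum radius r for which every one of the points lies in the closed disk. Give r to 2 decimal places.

22.02

The required radius is the distance from (5, -7) to the farthest point.
Squared distances: 485, 17, 58, 49, 125, 265.
Maximum is 485, attained at P.
r = √485 ≈ 22.02.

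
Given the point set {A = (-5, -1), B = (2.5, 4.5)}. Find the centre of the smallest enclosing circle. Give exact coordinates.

(-1.25, 1.75)

The smallest circle enclosing two points has them as diameter endpoints.
Centre = midpoint = (-1.25, 1.75); r² = |AB|²/4 = 86.5/4 = 21.625.
Centre = (-1.25, 1.75).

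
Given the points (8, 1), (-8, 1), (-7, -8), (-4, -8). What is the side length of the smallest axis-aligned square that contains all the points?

16

The bounding box has width 16 and height 9.
An axis-aligned square enclosing the set must have side ≥ max(width, height).
So the minimum side is max(16, 9) = 16.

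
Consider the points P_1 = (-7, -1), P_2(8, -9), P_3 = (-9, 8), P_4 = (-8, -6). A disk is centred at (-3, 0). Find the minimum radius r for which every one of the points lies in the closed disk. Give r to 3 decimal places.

14.213

The required radius is the distance from (-3, 0) to the farthest point.
Squared distances: 17, 202, 100, 61.
Maximum is 202, attained at P_2.
r = √202 ≈ 14.213.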